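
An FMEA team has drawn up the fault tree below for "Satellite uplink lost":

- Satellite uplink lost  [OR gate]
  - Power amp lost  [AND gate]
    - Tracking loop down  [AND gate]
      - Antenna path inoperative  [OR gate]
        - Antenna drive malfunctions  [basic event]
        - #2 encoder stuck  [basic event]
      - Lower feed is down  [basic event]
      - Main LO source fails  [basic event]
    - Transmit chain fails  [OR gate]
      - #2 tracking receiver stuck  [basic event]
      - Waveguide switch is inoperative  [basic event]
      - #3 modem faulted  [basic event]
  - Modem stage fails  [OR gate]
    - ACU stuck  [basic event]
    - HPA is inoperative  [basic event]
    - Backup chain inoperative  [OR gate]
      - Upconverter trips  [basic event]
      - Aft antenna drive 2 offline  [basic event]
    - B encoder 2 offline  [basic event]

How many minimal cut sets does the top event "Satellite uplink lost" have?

11

Antenna path inoperative [OR]: union of children's cut sets → 2 cut set(s).
Tracking loop down [AND]: one cut set from each child combined → 2 × 1 × 1 = 2 cut set(s).
Transmit chain fails [OR]: union of children's cut sets → 3 cut set(s).
Power amp lost [AND]: one cut set from each child combined → 2 × 3 = 6 cut set(s).
Backup chain inoperative [OR]: union of children's cut sets → 2 cut set(s).
Modem stage fails [OR]: union of children's cut sets → 5 cut set(s).
Satellite uplink lost [OR]: union of children's cut sets → 11 cut set(s).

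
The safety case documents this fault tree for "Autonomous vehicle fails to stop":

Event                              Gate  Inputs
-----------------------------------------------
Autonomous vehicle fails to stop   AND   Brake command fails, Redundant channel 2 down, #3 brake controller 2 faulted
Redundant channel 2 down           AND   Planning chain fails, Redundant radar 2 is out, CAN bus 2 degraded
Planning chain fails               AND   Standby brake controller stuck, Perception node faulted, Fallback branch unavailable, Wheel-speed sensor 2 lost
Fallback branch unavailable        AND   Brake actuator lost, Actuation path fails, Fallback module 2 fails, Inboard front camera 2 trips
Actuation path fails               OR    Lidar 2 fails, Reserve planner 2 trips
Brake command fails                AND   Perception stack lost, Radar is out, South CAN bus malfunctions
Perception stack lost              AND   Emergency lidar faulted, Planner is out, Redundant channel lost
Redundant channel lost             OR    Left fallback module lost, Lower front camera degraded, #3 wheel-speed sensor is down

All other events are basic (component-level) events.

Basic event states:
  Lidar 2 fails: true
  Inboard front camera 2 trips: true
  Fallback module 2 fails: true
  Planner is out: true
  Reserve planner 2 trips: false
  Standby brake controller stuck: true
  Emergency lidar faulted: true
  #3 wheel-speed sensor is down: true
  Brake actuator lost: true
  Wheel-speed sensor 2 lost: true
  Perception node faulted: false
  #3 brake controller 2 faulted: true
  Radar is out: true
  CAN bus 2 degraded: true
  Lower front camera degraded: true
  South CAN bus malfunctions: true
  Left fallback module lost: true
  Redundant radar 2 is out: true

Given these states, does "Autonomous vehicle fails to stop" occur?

Redundant channel lost [OR]: Left fallback module lost=occurs, Lower front camera degraded=occurs, #3 wheel-speed sensor is down=occurs → at least one input occurs → occurs.
Perception stack lost [AND]: Emergency lidar faulted=occurs, Planner is out=occurs, Redundant channel lost=occurs → all inputs occur → occurs.
Brake command fails [AND]: Perception stack lost=occurs, Radar is out=occurs, South CAN bus malfunctions=occurs → all inputs occur → occurs.
Actuation path fails [OR]: Lidar 2 fails=occurs, Reserve planner 2 trips=not → at least one input occurs → occurs.
Fallback branch unavailable [AND]: Brake actuator lost=occurs, Actuation path fails=occurs, Fallback module 2 fails=occurs, Inboard front camera 2 trips=occurs → all inputs occur → occurs.
Planning chain fails [AND]: Standby brake controller stuck=occurs, Perception node faulted=not, Fallback branch unavailable=occurs, Wheel-speed sensor 2 lost=occurs → not all inputs occur → does not occur.
Redundant channel 2 down [AND]: Planning chain fails=not, Redundant radar 2 is out=occurs, CAN bus 2 degraded=occurs → not all inputs occur → does not occur.
Autonomous vehicle fails to stop [AND]: Brake command fails=occurs, Redundant channel 2 down=not, #3 brake controller 2 faulted=occurs → not all inputs occur → does not occur.

No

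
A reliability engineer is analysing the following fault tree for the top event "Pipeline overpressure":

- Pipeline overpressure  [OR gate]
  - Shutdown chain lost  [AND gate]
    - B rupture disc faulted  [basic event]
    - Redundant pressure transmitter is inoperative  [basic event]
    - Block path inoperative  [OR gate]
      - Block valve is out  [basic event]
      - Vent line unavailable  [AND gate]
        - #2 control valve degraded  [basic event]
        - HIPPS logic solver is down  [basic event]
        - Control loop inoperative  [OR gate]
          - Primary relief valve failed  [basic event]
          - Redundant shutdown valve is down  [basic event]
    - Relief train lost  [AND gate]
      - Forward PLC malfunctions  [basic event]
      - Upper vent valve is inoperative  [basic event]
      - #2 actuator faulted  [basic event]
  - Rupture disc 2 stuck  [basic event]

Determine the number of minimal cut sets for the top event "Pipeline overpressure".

Control loop inoperative [OR]: union of children's cut sets → 2 cut set(s).
Vent line unavailable [AND]: one cut set from each child combined → 1 × 1 × 2 = 2 cut set(s).
Block path inoperative [OR]: union of children's cut sets → 3 cut set(s).
Relief train lost [AND]: one cut set from each child combined → 1 × 1 × 1 = 1 cut set(s).
Shutdown chain lost [AND]: one cut set from each child combined → 1 × 1 × 3 × 1 = 3 cut set(s).
Pipeline overpressure [OR]: union of children's cut sets → 4 cut set(s).
Minimal cut sets: {#2 actuator faulted, B rupture disc faulted, Block valve is out, Forward PLC malfunctions, Redundant pressure transmitter is inoperative, Upper vent valve is inoperative}; {#2 actuator faulted, #2 control valve degraded, B rupture disc faulted, Forward PLC malfunctions, HIPPS logic solver is down, Primary relief valve failed, Redundant pressure transmitter is inoperative, Upper vent valve is inoperative}; {#2 actuator faulted, #2 control valve degraded, B rupture disc faulted, Forward PLC malfunctions, HIPPS logic solver is down, Redundant pressure transmitter is inoperative, Redundant shutdown valve is down, Upper vent valve is inoperative}; {Rupture disc 2 stuck}.

4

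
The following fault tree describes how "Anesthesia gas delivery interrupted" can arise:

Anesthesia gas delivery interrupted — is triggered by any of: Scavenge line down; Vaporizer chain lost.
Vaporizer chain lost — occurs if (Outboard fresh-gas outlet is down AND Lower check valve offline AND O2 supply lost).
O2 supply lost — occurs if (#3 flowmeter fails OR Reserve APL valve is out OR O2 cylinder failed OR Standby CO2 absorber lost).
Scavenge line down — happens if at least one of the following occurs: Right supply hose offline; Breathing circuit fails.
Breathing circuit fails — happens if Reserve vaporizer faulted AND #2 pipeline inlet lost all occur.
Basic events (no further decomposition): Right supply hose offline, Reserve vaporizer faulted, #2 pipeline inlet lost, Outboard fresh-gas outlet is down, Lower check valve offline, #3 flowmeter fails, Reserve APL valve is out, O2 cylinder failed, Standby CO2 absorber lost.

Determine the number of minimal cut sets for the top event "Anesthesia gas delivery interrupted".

6

Breathing circuit fails [AND]: one cut set from each child combined → 1 × 1 = 1 cut set(s).
Scavenge line down [OR]: union of children's cut sets → 2 cut set(s).
O2 supply lost [OR]: union of children's cut sets → 4 cut set(s).
Vaporizer chain lost [AND]: one cut set from each child combined → 1 × 1 × 4 = 4 cut set(s).
Anesthesia gas delivery interrupted [OR]: union of children's cut sets → 6 cut set(s).
Minimal cut sets: {Right supply hose offline}; {#2 pipeline inlet lost, Reserve vaporizer faulted}; {#3 flowmeter fails, Lower check valve offline, Outboard fresh-gas outlet is down}; {Lower check valve offline, Outboard fresh-gas outlet is down, Reserve APL valve is out}; {Lower check valve offline, O2 cylinder failed, Outboard fresh-gas outlet is down}; {Lower check valve offline, Outboard fresh-gas outlet is down, Standby CO2 absorber lost}.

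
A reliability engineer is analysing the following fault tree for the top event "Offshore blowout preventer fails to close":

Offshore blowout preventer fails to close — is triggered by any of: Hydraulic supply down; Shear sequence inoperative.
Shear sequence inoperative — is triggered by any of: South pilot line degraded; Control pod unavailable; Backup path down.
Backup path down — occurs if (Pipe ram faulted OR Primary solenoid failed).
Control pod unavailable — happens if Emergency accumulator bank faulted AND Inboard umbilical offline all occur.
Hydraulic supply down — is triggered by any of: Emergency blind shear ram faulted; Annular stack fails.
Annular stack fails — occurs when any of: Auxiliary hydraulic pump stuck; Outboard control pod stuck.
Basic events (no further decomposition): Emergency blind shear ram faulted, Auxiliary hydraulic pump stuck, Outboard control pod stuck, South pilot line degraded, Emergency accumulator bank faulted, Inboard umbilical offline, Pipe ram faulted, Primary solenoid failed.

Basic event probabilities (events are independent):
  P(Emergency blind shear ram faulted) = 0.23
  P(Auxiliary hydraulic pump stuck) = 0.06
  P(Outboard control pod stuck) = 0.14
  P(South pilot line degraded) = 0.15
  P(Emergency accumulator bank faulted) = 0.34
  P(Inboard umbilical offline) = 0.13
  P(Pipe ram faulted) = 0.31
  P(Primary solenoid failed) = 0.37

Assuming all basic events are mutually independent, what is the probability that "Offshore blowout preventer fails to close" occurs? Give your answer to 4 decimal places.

0.7802

P(Annular stack fails) [OR] = 1 − (1−0.06) × (1−0.14) = 0.191600
P(Hydraulic supply down) [OR] = 1 − (1−0.23) × (1−0.191600) = 0.377532
P(Control pod unavailable) [AND] = 0.34 × 0.13 = 0.044200
P(Backup path down) [OR] = 1 − (1−0.31) × (1−0.37) = 0.565300
P(Shear sequence inoperative) [OR] = 1 − (1−0.15) × (1−0.044200) × (1−0.565300) = 0.646837
P(Offshore blowout preventer fails to close) [OR] = 1 − (1−0.377532) × (1−0.646837) = 0.780167
Rounded to 4 decimal places: P(Offshore blowout preventer fails to close) ≈ 0.7802.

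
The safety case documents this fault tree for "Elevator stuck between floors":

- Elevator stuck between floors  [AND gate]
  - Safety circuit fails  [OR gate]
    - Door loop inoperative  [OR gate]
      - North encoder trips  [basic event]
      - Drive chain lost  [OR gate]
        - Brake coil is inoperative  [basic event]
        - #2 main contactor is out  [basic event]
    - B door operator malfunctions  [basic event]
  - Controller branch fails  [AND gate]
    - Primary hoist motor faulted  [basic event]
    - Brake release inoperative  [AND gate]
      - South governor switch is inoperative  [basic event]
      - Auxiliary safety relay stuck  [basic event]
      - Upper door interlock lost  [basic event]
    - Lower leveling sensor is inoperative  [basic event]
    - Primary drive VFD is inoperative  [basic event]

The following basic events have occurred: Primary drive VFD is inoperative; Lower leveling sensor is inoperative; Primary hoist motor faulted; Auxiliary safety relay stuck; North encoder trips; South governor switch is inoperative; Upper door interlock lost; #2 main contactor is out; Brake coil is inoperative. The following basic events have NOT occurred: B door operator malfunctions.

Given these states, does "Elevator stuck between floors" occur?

Yes

Drive chain lost [OR]: Brake coil is inoperative=occurs, #2 main contactor is out=occurs → at least one input occurs → occurs.
Door loop inoperative [OR]: North encoder trips=occurs, Drive chain lost=occurs → at least one input occurs → occurs.
Safety circuit fails [OR]: Door loop inoperative=occurs, B door operator malfunctions=not → at least one input occurs → occurs.
Brake release inoperative [AND]: South governor switch is inoperative=occurs, Auxiliary safety relay stuck=occurs, Upper door interlock lost=occurs → all inputs occur → occurs.
Controller branch fails [AND]: Primary hoist motor faulted=occurs, Brake release inoperative=occurs, Lower leveling sensor is inoperative=occurs, Primary drive VFD is inoperative=occurs → all inputs occur → occurs.
Elevator stuck between floors [AND]: Safety circuit fails=occurs, Controller branch fails=occurs → all inputs occur → occurs.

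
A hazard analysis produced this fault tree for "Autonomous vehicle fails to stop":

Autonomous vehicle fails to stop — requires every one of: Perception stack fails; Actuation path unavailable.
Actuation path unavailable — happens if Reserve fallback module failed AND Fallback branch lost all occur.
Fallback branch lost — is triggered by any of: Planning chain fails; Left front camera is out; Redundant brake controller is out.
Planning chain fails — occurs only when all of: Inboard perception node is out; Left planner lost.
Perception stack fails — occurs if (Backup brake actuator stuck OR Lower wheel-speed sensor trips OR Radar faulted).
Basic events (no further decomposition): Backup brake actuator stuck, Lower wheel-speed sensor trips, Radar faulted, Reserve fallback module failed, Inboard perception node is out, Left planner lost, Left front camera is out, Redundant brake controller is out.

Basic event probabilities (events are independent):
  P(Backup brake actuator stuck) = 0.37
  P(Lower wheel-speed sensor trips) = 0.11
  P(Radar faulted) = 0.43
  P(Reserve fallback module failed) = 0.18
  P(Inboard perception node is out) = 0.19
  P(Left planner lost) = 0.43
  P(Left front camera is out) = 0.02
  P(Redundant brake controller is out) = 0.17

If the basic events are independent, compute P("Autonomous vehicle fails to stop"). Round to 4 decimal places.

P(Perception stack fails) [OR] = 1 − (1−0.37) × (1−0.11) × (1−0.43) = 0.680401
P(Planning chain fails) [AND] = 0.19 × 0.43 = 0.081700
P(Fallback branch lost) [OR] = 1 − (1−0.081700) × (1−0.02) × (1−0.17) = 0.253055
P(Actuation path unavailable) [AND] = 0.18 × 0.253055 = 0.045550
P(Autonomous vehicle fails to stop) [AND] = 0.680401 × 0.045550 = 0.030992
Rounded to 4 decimal places: P(Autonomous vehicle fails to stop) ≈ 0.0310.

0.0310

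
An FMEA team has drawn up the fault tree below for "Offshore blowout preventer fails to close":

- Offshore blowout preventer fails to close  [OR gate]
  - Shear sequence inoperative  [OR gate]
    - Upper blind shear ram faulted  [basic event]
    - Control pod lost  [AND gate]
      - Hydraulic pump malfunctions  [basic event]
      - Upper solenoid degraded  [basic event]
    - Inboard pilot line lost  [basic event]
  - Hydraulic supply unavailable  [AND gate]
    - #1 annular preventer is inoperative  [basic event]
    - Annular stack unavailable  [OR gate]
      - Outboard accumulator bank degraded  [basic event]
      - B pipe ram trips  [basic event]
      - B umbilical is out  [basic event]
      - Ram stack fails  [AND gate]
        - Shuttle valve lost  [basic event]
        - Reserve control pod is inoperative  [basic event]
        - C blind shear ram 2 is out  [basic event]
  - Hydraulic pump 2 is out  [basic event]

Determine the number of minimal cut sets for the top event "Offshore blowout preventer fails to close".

Control pod lost [AND]: one cut set from each child combined → 1 × 1 = 1 cut set(s).
Shear sequence inoperative [OR]: union of children's cut sets → 3 cut set(s).
Ram stack fails [AND]: one cut set from each child combined → 1 × 1 × 1 = 1 cut set(s).
Annular stack unavailable [OR]: union of children's cut sets → 4 cut set(s).
Hydraulic supply unavailable [AND]: one cut set from each child combined → 1 × 4 = 4 cut set(s).
Offshore blowout preventer fails to close [OR]: union of children's cut sets → 8 cut set(s).
Minimal cut sets: {Upper blind shear ram faulted}; {Hydraulic pump malfunctions, Upper solenoid degraded}; {Inboard pilot line lost}; {#1 annular preventer is inoperative, Outboard accumulator bank degraded}; {#1 annular preventer is inoperative, B pipe ram trips}; {#1 annular preventer is inoperative, B umbilical is out}; {#1 annular preventer is inoperative, C blind shear ram 2 is out, Reserve control pod is inoperative, Shuttle valve lost}; {Hydraulic pump 2 is out}.

8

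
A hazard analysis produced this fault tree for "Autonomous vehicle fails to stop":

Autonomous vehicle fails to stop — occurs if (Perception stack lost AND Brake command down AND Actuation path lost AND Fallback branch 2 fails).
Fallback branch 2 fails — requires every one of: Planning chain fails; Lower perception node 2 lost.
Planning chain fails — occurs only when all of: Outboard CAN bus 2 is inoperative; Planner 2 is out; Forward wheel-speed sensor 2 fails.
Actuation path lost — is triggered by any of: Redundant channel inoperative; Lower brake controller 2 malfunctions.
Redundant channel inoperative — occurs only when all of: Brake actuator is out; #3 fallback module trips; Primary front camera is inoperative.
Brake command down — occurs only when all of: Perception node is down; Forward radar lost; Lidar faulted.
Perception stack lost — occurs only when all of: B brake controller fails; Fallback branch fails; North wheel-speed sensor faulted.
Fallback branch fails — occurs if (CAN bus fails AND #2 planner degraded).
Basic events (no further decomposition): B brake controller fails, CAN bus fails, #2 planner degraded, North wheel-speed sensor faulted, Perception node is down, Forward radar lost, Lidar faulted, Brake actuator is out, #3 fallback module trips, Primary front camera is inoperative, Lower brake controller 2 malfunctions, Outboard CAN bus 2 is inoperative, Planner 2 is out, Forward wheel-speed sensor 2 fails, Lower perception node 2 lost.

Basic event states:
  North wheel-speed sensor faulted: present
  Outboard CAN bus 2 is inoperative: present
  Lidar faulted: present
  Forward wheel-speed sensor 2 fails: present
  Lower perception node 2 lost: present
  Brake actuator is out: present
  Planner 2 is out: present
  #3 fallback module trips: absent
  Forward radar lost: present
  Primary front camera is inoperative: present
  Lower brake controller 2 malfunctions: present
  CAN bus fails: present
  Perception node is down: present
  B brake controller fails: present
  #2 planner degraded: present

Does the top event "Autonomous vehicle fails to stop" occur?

Yes

Fallback branch fails [AND]: CAN bus fails=occurs, #2 planner degraded=occurs → all inputs occur → occurs.
Perception stack lost [AND]: B brake controller fails=occurs, Fallback branch fails=occurs, North wheel-speed sensor faulted=occurs → all inputs occur → occurs.
Brake command down [AND]: Perception node is down=occurs, Forward radar lost=occurs, Lidar faulted=occurs → all inputs occur → occurs.
Redundant channel inoperative [AND]: Brake actuator is out=occurs, #3 fallback module trips=not, Primary front camera is inoperative=occurs → not all inputs occur → does not occur.
Actuation path lost [OR]: Redundant channel inoperative=not, Lower brake controller 2 malfunctions=occurs → at least one input occurs → occurs.
Planning chain fails [AND]: Outboard CAN bus 2 is inoperative=occurs, Planner 2 is out=occurs, Forward wheel-speed sensor 2 fails=occurs → all inputs occur → occurs.
Fallback branch 2 fails [AND]: Planning chain fails=occurs, Lower perception node 2 lost=occurs → all inputs occur → occurs.
Autonomous vehicle fails to stop [AND]: Perception stack lost=occurs, Brake command down=occurs, Actuation path lost=occurs, Fallback branch 2 fails=occurs → all inputs occur → occurs.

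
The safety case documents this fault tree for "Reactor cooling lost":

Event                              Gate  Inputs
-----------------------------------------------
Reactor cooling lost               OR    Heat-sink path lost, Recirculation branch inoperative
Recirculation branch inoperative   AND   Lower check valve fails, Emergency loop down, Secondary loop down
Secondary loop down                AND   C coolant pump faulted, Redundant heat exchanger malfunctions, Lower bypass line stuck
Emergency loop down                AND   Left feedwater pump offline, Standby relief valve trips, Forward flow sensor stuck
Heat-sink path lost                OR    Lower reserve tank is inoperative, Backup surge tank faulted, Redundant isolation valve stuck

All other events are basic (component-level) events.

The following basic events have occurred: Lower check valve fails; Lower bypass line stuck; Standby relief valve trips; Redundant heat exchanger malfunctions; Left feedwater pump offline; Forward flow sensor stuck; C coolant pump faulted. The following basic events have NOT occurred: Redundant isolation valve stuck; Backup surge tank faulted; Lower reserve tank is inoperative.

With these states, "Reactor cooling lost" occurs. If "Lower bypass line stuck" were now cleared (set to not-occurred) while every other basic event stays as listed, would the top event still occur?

No

Counterfactual: set "Lower bypass line stuck" to not occurred.
Heat-sink path lost [OR]: Lower reserve tank is inoperative=not, Backup surge tank faulted=not, Redundant isolation valve stuck=not → no input occurs → does not occur.
Emergency loop down [AND]: Left feedwater pump offline=occurs, Standby relief valve trips=occurs, Forward flow sensor stuck=occurs → all inputs occur → occurs.
Secondary loop down [AND]: C coolant pump faulted=occurs, Redundant heat exchanger malfunctions=occurs, Lower bypass line stuck=not → not all inputs occur → does not occur.
Recirculation branch inoperative [AND]: Lower check valve fails=occurs, Emergency loop down=occurs, Secondary loop down=not → not all inputs occur → does not occur.
Reactor cooling lost [OR]: Heat-sink path lost=not, Recirculation branch inoperative=not → no input occurs → does not occur.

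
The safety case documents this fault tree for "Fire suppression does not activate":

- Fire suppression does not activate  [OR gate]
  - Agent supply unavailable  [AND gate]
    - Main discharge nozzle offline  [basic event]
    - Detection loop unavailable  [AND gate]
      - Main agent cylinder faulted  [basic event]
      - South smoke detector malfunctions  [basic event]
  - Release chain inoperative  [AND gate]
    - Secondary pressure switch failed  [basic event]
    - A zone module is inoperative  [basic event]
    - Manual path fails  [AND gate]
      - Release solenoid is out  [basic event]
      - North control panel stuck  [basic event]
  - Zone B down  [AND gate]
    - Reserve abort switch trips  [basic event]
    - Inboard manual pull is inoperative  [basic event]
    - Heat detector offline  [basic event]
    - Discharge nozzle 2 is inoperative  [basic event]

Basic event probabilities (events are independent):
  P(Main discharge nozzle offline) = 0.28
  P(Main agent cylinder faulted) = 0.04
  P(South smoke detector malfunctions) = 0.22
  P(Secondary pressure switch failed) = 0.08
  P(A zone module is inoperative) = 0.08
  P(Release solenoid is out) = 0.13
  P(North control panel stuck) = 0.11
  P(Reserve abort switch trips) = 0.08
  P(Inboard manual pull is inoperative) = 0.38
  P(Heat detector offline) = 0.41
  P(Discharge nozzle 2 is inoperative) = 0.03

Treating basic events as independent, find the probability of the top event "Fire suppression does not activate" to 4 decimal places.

P(Detection loop unavailable) [AND] = 0.04 × 0.22 = 0.008800
P(Agent supply unavailable) [AND] = 0.28 × 0.008800 = 0.002464
P(Manual path fails) [AND] = 0.13 × 0.11 = 0.014300
P(Release chain inoperative) [AND] = 0.08 × 0.08 × 0.014300 = 0.000092
P(Zone B down) [AND] = 0.08 × 0.38 × 0.41 × 0.03 = 0.000374
P(Fire suppression does not activate) [OR] = 1 − (1−0.002464) × (1−0.000092) × (1−0.000374) = 0.002929
Rounded to 4 decimal places: P(Fire suppression does not activate) ≈ 0.0029.

0.0029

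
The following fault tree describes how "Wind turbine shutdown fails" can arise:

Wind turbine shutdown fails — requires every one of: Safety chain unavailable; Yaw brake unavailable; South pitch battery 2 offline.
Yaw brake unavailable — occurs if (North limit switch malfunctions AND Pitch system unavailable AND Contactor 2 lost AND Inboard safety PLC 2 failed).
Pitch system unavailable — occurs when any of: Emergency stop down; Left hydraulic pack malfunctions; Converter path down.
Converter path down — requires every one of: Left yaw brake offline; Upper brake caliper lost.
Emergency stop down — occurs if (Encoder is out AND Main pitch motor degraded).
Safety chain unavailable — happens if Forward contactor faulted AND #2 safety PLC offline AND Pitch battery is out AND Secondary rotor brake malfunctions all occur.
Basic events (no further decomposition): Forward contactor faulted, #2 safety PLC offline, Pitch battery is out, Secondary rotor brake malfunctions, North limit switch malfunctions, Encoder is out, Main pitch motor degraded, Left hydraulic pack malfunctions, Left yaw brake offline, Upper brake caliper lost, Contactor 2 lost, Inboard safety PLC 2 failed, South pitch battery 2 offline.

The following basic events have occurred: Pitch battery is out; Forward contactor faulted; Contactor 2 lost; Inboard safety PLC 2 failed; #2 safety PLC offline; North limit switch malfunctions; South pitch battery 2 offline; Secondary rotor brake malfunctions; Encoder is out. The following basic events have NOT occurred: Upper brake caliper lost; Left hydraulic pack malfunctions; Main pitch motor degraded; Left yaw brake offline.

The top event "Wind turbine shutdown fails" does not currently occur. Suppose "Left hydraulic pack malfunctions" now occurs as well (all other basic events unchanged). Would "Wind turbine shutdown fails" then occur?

Yes

Counterfactual: set "Left hydraulic pack malfunctions" to occurred.
Safety chain unavailable [AND]: Forward contactor faulted=occurs, #2 safety PLC offline=occurs, Pitch battery is out=occurs, Secondary rotor brake malfunctions=occurs → all inputs occur → occurs.
Emergency stop down [AND]: Encoder is out=occurs, Main pitch motor degraded=not → not all inputs occur → does not occur.
Converter path down [AND]: Left yaw brake offline=not, Upper brake caliper lost=not → not all inputs occur → does not occur.
Pitch system unavailable [OR]: Emergency stop down=not, Left hydraulic pack malfunctions=occurs, Converter path down=not → at least one input occurs → occurs.
Yaw brake unavailable [AND]: North limit switch malfunctions=occurs, Pitch system unavailable=occurs, Contactor 2 lost=occurs, Inboard safety PLC 2 failed=occurs → all inputs occur → occurs.
Wind turbine shutdown fails [AND]: Safety chain unavailable=occurs, Yaw brake unavailable=occurs, South pitch battery 2 offline=occurs → all inputs occur → occurs.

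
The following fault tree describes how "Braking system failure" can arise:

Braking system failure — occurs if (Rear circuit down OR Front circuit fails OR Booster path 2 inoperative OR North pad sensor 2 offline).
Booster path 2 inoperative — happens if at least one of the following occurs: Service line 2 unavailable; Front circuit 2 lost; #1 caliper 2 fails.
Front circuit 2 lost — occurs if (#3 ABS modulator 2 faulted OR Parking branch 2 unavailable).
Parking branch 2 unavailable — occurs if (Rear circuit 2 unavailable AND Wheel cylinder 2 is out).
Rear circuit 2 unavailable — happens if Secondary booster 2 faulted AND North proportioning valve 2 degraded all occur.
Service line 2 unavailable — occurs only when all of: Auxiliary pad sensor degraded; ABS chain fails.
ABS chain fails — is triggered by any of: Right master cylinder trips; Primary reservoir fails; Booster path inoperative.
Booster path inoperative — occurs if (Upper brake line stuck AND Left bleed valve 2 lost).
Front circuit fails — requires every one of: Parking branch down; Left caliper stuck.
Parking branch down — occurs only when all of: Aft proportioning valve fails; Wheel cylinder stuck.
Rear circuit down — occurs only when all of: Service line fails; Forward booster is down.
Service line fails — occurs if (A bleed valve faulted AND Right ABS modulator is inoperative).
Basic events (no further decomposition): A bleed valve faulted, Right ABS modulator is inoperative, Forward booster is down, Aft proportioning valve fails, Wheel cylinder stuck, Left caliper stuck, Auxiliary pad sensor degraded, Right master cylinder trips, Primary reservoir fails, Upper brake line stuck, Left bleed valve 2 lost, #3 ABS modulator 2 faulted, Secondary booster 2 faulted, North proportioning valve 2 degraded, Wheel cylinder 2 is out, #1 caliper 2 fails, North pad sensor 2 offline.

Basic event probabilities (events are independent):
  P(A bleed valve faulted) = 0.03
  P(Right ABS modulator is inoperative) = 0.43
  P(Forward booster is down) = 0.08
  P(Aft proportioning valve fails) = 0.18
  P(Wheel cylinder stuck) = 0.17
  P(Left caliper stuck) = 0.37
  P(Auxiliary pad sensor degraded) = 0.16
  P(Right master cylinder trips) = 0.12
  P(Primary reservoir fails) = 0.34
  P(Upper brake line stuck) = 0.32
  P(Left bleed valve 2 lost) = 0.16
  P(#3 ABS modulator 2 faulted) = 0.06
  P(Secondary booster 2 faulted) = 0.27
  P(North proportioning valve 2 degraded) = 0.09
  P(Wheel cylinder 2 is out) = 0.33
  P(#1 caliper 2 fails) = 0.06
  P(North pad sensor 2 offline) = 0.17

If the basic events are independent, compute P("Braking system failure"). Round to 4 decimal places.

0.3331

P(Service line fails) [AND] = 0.03 × 0.43 = 0.012900
P(Rear circuit down) [AND] = 0.012900 × 0.08 = 0.001032
P(Parking branch down) [AND] = 0.18 × 0.17 = 0.030600
P(Front circuit fails) [AND] = 0.030600 × 0.37 = 0.011322
P(Booster path inoperative) [AND] = 0.32 × 0.16 = 0.051200
P(ABS chain fails) [OR] = 1 − (1−0.12) × (1−0.34) × (1−0.051200) = 0.448937
P(Service line 2 unavailable) [AND] = 0.16 × 0.448937 = 0.071830
P(Rear circuit 2 unavailable) [AND] = 0.27 × 0.09 = 0.024300
P(Parking branch 2 unavailable) [AND] = 0.024300 × 0.33 = 0.008019
P(Front circuit 2 lost) [OR] = 1 − (1−0.06) × (1−0.008019) = 0.067538
P(Booster path 2 inoperative) [OR] = 1 − (1−0.071830) × (1−0.067538) × (1−0.06) = 0.186446
P(Braking system failure) [OR] = 1 − (1−0.001032) × (1−0.011322) × (1−0.186446) × (1−0.17) = 0.333084
Rounded to 4 decimal places: P(Braking system failure) ≈ 0.3331.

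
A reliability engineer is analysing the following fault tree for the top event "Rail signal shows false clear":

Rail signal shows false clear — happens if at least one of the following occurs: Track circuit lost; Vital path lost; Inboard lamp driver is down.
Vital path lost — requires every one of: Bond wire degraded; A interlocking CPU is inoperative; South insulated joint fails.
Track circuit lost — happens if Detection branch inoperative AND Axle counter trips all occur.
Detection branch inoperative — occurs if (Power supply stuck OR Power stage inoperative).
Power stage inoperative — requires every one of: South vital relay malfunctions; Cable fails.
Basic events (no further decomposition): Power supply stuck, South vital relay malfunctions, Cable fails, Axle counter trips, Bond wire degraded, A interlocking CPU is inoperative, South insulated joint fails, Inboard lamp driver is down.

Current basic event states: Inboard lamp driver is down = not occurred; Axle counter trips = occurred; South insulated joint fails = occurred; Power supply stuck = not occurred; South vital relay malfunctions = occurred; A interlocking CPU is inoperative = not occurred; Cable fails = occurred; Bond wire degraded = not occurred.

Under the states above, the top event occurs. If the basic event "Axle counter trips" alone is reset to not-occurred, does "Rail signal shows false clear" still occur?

No

Counterfactual: set "Axle counter trips" to not occurred.
Power stage inoperative [AND]: South vital relay malfunctions=occurs, Cable fails=occurs → all inputs occur → occurs.
Detection branch inoperative [OR]: Power supply stuck=not, Power stage inoperative=occurs → at least one input occurs → occurs.
Track circuit lost [AND]: Detection branch inoperative=occurs, Axle counter trips=not → not all inputs occur → does not occur.
Vital path lost [AND]: Bond wire degraded=not, A interlocking CPU is inoperative=not, South insulated joint fails=occurs → not all inputs occur → does not occur.
Rail signal shows false clear [OR]: Track circuit lost=not, Vital path lost=not, Inboard lamp driver is down=not → no input occurs → does not occur.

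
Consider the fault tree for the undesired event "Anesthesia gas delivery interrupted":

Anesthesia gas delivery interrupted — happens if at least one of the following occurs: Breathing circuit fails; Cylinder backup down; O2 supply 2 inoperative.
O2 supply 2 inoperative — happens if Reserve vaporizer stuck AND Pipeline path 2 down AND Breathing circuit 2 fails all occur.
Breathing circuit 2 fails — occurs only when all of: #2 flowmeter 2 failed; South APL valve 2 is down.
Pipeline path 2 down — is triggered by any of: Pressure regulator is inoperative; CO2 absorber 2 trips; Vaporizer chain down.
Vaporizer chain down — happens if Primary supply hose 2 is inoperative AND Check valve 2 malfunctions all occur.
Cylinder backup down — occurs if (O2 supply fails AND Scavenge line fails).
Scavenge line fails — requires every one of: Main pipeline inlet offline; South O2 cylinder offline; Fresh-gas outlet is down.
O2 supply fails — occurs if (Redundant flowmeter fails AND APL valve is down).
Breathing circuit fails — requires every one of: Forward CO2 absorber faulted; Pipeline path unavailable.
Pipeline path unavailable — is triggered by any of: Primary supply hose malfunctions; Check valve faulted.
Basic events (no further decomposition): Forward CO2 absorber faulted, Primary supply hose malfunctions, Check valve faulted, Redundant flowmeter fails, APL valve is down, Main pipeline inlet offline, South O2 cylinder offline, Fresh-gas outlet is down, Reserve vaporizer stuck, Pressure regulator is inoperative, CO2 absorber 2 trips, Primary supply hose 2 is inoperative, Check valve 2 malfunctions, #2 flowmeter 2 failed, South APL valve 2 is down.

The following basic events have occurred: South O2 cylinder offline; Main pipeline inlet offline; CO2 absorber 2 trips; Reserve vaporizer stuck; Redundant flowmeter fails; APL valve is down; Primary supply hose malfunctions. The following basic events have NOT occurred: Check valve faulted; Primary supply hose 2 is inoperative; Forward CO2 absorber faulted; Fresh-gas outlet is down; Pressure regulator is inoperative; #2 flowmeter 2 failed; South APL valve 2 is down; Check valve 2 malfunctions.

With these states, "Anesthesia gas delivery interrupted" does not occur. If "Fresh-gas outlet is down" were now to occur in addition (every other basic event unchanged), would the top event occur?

Yes

Counterfactual: set "Fresh-gas outlet is down" to occurred.
Pipeline path unavailable [OR]: Primary supply hose malfunctions=occurs, Check valve faulted=not → at least one input occurs → occurs.
Breathing circuit fails [AND]: Forward CO2 absorber faulted=not, Pipeline path unavailable=occurs → not all inputs occur → does not occur.
O2 supply fails [AND]: Redundant flowmeter fails=occurs, APL valve is down=occurs → all inputs occur → occurs.
Scavenge line fails [AND]: Main pipeline inlet offline=occurs, South O2 cylinder offline=occurs, Fresh-gas outlet is down=occurs → all inputs occur → occurs.
Cylinder backup down [AND]: O2 supply fails=occurs, Scavenge line fails=occurs → all inputs occur → occurs.
Vaporizer chain down [AND]: Primary supply hose 2 is inoperative=not, Check valve 2 malfunctions=not → not all inputs occur → does not occur.
Pipeline path 2 down [OR]: Pressure regulator is inoperative=not, CO2 absorber 2 trips=occurs, Vaporizer chain down=not → at least one input occurs → occurs.
Breathing circuit 2 fails [AND]: #2 flowmeter 2 failed=not, South APL valve 2 is down=not → not all inputs occur → does not occur.
O2 supply 2 inoperative [AND]: Reserve vaporizer stuck=occurs, Pipeline path 2 down=occurs, Breathing circuit 2 fails=not → not all inputs occur → does not occur.
Anesthesia gas delivery interrupted [OR]: Breathing circuit fails=not, Cylinder backup down=occurs, O2 supply 2 inoperative=not → at least one input occurs → occurs.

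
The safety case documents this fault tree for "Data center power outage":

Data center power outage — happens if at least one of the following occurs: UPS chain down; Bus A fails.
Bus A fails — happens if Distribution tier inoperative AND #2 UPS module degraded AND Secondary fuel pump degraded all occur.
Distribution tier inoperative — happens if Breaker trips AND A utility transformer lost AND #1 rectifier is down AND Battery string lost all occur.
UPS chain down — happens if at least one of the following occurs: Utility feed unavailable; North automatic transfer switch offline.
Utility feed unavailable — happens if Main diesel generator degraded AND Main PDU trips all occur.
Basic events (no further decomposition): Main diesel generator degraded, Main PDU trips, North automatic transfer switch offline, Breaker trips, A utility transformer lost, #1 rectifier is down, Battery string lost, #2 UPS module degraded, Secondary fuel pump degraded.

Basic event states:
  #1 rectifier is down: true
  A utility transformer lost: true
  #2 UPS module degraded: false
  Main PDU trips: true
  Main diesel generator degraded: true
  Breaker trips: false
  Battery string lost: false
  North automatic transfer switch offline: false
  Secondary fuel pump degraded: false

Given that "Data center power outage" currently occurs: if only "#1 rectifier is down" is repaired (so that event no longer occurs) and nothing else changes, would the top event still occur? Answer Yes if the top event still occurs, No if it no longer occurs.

Counterfactual: set "#1 rectifier is down" to not occurred.
Utility feed unavailable [AND]: Main diesel generator degraded=occurs, Main PDU trips=occurs → all inputs occur → occurs.
UPS chain down [OR]: Utility feed unavailable=occurs, North automatic transfer switch offline=not → at least one input occurs → occurs.
Distribution tier inoperative [AND]: Breaker trips=not, A utility transformer lost=occurs, #1 rectifier is down=not, Battery string lost=not → not all inputs occur → does not occur.
Bus A fails [AND]: Distribution tier inoperative=not, #2 UPS module degraded=not, Secondary fuel pump degraded=not → not all inputs occur → does not occur.
Data center power outage [OR]: UPS chain down=occurs, Bus A fails=not → at least one input occurs → occurs.

Yes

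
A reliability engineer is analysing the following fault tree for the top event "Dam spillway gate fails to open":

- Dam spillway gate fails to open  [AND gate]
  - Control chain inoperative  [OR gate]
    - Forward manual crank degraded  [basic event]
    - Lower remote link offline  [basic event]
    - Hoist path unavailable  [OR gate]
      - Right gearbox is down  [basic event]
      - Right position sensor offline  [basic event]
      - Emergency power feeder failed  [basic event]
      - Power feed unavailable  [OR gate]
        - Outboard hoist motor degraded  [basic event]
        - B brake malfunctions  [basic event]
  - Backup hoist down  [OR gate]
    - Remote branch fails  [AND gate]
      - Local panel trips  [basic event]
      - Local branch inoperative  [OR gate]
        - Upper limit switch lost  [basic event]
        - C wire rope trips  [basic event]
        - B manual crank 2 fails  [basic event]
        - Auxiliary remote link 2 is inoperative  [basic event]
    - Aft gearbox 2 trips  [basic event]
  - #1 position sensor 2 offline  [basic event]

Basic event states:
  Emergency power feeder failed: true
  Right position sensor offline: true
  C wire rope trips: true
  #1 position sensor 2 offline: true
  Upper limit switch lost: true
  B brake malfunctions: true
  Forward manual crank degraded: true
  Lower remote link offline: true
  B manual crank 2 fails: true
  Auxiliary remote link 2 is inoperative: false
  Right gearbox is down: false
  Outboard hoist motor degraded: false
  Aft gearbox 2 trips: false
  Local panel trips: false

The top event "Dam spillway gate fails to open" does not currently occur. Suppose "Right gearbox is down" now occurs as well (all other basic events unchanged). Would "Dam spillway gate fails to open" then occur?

Counterfactual: set "Right gearbox is down" to occurred.
Power feed unavailable [OR]: Outboard hoist motor degraded=not, B brake malfunctions=occurs → at least one input occurs → occurs.
Hoist path unavailable [OR]: Right gearbox is down=occurs, Right position sensor offline=occurs, Emergency power feeder failed=occurs, Power feed unavailable=occurs → at least one input occurs → occurs.
Control chain inoperative [OR]: Forward manual crank degraded=occurs, Lower remote link offline=occurs, Hoist path unavailable=occurs → at least one input occurs → occurs.
Local branch inoperative [OR]: Upper limit switch lost=occurs, C wire rope trips=occurs, B manual crank 2 fails=occurs, Auxiliary remote link 2 is inoperative=not → at least one input occurs → occurs.
Remote branch fails [AND]: Local panel trips=not, Local branch inoperative=occurs → not all inputs occur → does not occur.
Backup hoist down [OR]: Remote branch fails=not, Aft gearbox 2 trips=not → no input occurs → does not occur.
Dam spillway gate fails to open [AND]: Control chain inoperative=occurs, Backup hoist down=not, #1 position sensor 2 offline=occurs → not all inputs occur → does not occur.

No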